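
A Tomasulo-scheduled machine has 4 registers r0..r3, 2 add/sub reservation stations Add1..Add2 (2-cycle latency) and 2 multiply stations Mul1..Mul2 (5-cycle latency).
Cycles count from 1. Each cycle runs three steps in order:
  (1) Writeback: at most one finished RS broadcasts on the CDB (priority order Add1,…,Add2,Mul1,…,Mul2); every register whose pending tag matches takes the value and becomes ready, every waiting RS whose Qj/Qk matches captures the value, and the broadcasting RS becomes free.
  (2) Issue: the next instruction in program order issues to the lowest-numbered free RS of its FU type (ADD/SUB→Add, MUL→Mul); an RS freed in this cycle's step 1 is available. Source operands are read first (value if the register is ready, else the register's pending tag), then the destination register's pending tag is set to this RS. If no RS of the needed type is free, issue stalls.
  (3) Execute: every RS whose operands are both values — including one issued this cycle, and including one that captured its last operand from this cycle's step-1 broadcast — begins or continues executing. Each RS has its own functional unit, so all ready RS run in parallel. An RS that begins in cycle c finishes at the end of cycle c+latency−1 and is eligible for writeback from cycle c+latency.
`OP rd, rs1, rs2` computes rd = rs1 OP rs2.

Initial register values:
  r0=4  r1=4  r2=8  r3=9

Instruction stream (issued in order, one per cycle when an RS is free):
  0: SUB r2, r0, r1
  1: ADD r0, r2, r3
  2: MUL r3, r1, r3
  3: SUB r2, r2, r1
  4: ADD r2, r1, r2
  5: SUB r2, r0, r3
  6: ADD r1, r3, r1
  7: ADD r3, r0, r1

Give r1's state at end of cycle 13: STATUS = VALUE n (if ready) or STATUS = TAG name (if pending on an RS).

c1: issue SUB r2<-Add1 | r0:4,r1:4,r2:Add1,r3:9
c2: issue ADD r0<-Add2 | r0:Add2,r1:4,r2:Add1,r3:9
c3: CDB Add1=0; issue MUL r3<-Mul1 | r0:Add2,r1:4,r2:0,r3:Mul1
c4: issue SUB r2<-Add1 | r0:Add2,r1:4,r2:Add1,r3:Mul1
c5: CDB Add2=9; issue ADD r2<-Add2 | r0:9,r1:4,r2:Add2,r3:Mul1
c6: CDB Add1=-4; issue SUB r2<-Add1 | r0:9,r1:4,r2:Add1,r3:Mul1
c7: stall | r0:9,r1:4,r2:Add1,r3:Mul1
c8: CDB Add2=0; issue ADD r1<-Add2 | r0:9,r1:Add2,r2:Add1,r3:Mul1
c9: CDB Mul1=36; stall | r0:9,r1:Add2,r2:Add1,r3:36
c10: stall | r0:9,r1:Add2,r2:Add1,r3:36
c11: CDB Add1=-27; issue ADD r3<-Add1 | r0:9,r1:Add2,r2:-27,r3:Add1
c12: CDB Add2=40 | r0:9,r1:40,r2:-27,r3:Add1
c13: - | r0:9,r1:40,r2:-27,r3:Add1

STATUS = VALUE 40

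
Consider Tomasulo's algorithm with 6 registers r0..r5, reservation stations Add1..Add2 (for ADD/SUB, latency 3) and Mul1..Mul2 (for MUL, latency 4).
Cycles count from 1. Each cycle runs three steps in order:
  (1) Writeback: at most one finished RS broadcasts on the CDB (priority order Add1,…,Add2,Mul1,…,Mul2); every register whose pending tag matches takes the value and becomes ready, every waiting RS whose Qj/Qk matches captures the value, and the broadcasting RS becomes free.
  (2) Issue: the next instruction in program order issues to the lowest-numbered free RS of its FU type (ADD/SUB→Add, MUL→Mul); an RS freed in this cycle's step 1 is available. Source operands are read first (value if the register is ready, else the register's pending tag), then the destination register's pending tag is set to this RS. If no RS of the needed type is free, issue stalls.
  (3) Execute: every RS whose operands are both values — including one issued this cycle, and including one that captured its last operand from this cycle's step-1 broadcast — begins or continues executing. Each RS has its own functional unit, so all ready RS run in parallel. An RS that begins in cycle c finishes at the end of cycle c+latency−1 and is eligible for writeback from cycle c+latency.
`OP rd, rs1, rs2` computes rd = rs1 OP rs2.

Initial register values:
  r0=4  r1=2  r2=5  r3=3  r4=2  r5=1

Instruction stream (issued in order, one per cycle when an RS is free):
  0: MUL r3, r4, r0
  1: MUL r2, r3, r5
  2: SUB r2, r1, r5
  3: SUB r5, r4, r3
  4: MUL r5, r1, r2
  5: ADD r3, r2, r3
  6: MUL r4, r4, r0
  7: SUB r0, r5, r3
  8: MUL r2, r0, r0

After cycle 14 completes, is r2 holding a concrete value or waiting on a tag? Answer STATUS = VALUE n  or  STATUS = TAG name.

STATUS = TAG Mul2

c1: issue MUL r3<-Mul1 | r0:4,r1:2,r2:5,r3:Mul1,r4:2,r5:1
c2: issue MUL r2<-Mul2 | r0:4,r1:2,r2:Mul2,r3:Mul1,r4:2,r5:1
c3: issue SUB r2<-Add1 | r0:4,r1:2,r2:Add1,r3:Mul1,r4:2,r5:1
c4: issue SUB r5<-Add2 | r0:4,r1:2,r2:Add1,r3:Mul1,r4:2,r5:Add2
c5: CDB Mul1=8; issue MUL r5<-Mul1 | r0:4,r1:2,r2:Add1,r3:8,r4:2,r5:Mul1
c6: CDB Add1=1; issue ADD r3<-Add1 | r0:4,r1:2,r2:1,r3:Add1,r4:2,r5:Mul1
c7: stall | r0:4,r1:2,r2:1,r3:Add1,r4:2,r5:Mul1
c8: CDB Add2=-6; stall | r0:4,r1:2,r2:1,r3:Add1,r4:2,r5:Mul1
c9: CDB Add1=9; stall | r0:4,r1:2,r2:1,r3:9,r4:2,r5:Mul1
c10: CDB Mul1=2; issue MUL r4<-Mul1 | r0:4,r1:2,r2:1,r3:9,r4:Mul1,r5:2
c11: CDB Mul2=8; issue SUB r0<-Add1 | r0:Add1,r1:2,r2:1,r3:9,r4:Mul1,r5:2
c12: issue MUL r2<-Mul2 | r0:Add1,r1:2,r2:Mul2,r3:9,r4:Mul1,r5:2
c13: - | r0:Add1,r1:2,r2:Mul2,r3:9,r4:Mul1,r5:2
c14: CDB Add1=-7 | r0:-7,r1:2,r2:Mul2,r3:9,r4:Mul1,r5:2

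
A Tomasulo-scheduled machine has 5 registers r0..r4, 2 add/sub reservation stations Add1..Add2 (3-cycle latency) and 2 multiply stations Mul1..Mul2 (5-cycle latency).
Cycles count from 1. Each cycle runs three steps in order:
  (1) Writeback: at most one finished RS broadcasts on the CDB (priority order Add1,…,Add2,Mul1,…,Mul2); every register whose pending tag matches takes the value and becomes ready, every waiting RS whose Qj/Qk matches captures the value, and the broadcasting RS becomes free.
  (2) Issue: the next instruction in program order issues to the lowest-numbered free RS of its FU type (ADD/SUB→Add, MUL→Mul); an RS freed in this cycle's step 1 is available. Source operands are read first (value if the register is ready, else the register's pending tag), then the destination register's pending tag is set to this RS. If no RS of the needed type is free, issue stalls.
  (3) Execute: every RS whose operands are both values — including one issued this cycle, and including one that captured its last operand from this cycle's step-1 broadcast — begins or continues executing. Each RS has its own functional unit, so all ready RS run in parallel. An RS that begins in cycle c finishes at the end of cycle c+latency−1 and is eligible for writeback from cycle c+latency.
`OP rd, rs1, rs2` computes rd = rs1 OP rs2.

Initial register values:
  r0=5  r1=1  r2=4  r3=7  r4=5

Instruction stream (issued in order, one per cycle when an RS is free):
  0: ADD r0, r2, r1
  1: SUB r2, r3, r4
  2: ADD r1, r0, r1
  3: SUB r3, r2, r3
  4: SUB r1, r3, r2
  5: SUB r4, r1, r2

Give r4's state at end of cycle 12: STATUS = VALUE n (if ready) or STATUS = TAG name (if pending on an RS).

c1: issue ADD r0<-Add1 | r0:Add1,r1:1,r2:4,r3:7,r4:5
c2: issue SUB r2<-Add2 | r0:Add1,r1:1,r2:Add2,r3:7,r4:5
c3: stall | r0:Add1,r1:1,r2:Add2,r3:7,r4:5
c4: CDB Add1=5; issue ADD r1<-Add1 | r0:5,r1:Add1,r2:Add2,r3:7,r4:5
c5: CDB Add2=2; issue SUB r3<-Add2 | r0:5,r1:Add1,r2:2,r3:Add2,r4:5
c6: stall | r0:5,r1:Add1,r2:2,r3:Add2,r4:5
c7: CDB Add1=6; issue SUB r1<-Add1 | r0:5,r1:Add1,r2:2,r3:Add2,r4:5
c8: CDB Add2=-5; issue SUB r4<-Add2 | r0:5,r1:Add1,r2:2,r3:-5,r4:Add2
c9: - | r0:5,r1:Add1,r2:2,r3:-5,r4:Add2
c10: - | r0:5,r1:Add1,r2:2,r3:-5,r4:Add2
c11: CDB Add1=-7 | r0:5,r1:-7,r2:2,r3:-5,r4:Add2
c12: - | r0:5,r1:-7,r2:2,r3:-5,r4:Add2

STATUS = TAG Add2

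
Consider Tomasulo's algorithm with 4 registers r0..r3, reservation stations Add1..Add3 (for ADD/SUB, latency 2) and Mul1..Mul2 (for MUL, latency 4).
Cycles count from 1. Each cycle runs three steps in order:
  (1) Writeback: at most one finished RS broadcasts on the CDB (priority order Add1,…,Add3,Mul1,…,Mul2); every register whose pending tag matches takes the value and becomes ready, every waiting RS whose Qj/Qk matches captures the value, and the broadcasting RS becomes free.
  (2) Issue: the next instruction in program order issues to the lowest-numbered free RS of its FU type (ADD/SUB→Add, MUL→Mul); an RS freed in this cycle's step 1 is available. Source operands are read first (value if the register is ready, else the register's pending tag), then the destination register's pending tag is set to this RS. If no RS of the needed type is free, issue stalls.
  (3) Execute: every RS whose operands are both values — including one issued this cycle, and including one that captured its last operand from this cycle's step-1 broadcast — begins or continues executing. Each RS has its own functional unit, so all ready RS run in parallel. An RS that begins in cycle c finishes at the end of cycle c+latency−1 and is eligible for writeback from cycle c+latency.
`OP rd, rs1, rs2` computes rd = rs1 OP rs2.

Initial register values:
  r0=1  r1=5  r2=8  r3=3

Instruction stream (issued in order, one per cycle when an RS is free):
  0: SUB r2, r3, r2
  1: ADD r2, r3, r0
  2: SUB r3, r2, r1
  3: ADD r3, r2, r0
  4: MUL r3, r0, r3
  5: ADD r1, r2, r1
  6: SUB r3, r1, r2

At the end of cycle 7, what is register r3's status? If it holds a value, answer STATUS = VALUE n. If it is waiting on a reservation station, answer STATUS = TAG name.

  c1: issue SUB r2<-Add1  regs: r0:1,r1:5,r2:Add1,r3:3
  c2: issue ADD r2<-Add2  regs: r0:1,r1:5,r2:Add2,r3:3
  c3: CDB Add1=-5; issue SUB r3<-Add1  regs: r0:1,r1:5,r2:Add2,r3:Add1
  c4: CDB Add2=4; issue ADD r3<-Add2  regs: r0:1,r1:5,r2:4,r3:Add2
  c5: issue MUL r3<-Mul1  regs: r0:1,r1:5,r2:4,r3:Mul1
  c6: CDB Add1=-1; issue ADD r1<-Add1  regs: r0:1,r1:Add1,r2:4,r3:Mul1
  c7: CDB Add2=5; issue SUB r3<-Add2  regs: r0:1,r1:Add1,r2:4,r3:Add2

STATUS = TAG Add2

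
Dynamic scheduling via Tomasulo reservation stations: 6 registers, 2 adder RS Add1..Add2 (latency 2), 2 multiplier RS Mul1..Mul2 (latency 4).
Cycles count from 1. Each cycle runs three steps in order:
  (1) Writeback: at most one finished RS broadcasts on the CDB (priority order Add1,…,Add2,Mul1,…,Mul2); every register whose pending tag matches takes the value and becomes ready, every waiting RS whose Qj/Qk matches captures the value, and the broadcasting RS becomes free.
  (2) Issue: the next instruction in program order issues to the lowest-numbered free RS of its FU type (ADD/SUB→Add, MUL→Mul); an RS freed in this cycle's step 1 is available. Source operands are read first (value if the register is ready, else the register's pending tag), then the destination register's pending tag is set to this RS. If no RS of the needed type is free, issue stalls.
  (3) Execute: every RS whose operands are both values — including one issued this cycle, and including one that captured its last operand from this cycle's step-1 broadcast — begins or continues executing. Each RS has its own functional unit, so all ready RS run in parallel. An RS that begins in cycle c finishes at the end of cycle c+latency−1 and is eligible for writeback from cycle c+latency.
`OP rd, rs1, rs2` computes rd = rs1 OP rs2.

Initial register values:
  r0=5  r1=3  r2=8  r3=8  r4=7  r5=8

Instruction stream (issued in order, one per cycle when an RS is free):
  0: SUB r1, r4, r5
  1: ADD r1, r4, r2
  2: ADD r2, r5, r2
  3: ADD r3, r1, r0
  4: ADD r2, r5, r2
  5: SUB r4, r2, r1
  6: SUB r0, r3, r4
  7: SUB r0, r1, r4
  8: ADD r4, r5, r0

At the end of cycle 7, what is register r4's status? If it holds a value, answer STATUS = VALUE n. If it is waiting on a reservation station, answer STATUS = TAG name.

STATUS = TAG Add2

cycle 1: issue SUB r1<-Add1 // r0:5,r1:Add1,r2:8,r3:8,r4:7,r5:8
cycle 2: issue ADD r1<-Add2 // r0:5,r1:Add2,r2:8,r3:8,r4:7,r5:8
cycle 3: CDB Add1=-1; issue ADD r2<-Add1 // r0:5,r1:Add2,r2:Add1,r3:8,r4:7,r5:8
cycle 4: CDB Add2=15; issue ADD r3<-Add2 // r0:5,r1:15,r2:Add1,r3:Add2,r4:7,r5:8
cycle 5: CDB Add1=16; issue ADD r2<-Add1 // r0:5,r1:15,r2:Add1,r3:Add2,r4:7,r5:8
cycle 6: CDB Add2=20; issue SUB r4<-Add2 // r0:5,r1:15,r2:Add1,r3:20,r4:Add2,r5:8
cycle 7: CDB Add1=24; issue SUB r0<-Add1 // r0:Add1,r1:15,r2:24,r3:20,r4:Add2,r5:8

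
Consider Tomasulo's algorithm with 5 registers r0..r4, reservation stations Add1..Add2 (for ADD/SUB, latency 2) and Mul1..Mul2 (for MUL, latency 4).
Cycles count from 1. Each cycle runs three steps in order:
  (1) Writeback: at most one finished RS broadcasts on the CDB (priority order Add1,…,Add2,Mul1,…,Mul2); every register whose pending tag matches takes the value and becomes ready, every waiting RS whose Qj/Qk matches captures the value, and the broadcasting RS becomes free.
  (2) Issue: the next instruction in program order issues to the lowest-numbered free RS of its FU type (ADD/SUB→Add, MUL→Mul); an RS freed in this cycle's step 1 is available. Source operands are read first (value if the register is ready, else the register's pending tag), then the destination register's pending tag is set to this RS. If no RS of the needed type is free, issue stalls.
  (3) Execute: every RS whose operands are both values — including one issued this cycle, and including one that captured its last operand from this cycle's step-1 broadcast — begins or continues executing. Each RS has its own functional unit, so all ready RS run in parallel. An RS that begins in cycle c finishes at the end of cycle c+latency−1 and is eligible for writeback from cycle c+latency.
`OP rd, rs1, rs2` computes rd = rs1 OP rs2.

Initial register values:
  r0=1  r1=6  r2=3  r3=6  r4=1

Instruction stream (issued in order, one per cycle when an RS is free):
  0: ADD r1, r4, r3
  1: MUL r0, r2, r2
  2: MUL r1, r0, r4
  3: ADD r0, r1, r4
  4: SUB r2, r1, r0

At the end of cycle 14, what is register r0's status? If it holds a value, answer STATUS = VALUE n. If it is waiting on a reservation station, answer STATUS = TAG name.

cycle 1: issue ADD r1<-Add1 // r0:1,r1:Add1,r2:3,r3:6,r4:1
cycle 2: issue MUL r0<-Mul1 // r0:Mul1,r1:Add1,r2:3,r3:6,r4:1
cycle 3: CDB Add1=7; issue MUL r1<-Mul2 // r0:Mul1,r1:Mul2,r2:3,r3:6,r4:1
cycle 4: issue ADD r0<-Add1 // r0:Add1,r1:Mul2,r2:3,r3:6,r4:1
cycle 5: issue SUB r2<-Add2 // r0:Add1,r1:Mul2,r2:Add2,r3:6,r4:1
cycle 6: CDB Mul1=9 // r0:Add1,r1:Mul2,r2:Add2,r3:6,r4:1
cycle 7: - // r0:Add1,r1:Mul2,r2:Add2,r3:6,r4:1
cycle 8: - // r0:Add1,r1:Mul2,r2:Add2,r3:6,r4:1
cycle 9: - // r0:Add1,r1:Mul2,r2:Add2,r3:6,r4:1
cycle 10: CDB Mul2=9 // r0:Add1,r1:9,r2:Add2,r3:6,r4:1
cycle 11: - // r0:Add1,r1:9,r2:Add2,r3:6,r4:1
cycle 12: CDB Add1=10 // r0:10,r1:9,r2:Add2,r3:6,r4:1
cycle 13: - // r0:10,r1:9,r2:Add2,r3:6,r4:1
cycle 14: CDB Add2=-1 // r0:10,r1:9,r2:-1,r3:6,r4:1

STATUS = VALUE 10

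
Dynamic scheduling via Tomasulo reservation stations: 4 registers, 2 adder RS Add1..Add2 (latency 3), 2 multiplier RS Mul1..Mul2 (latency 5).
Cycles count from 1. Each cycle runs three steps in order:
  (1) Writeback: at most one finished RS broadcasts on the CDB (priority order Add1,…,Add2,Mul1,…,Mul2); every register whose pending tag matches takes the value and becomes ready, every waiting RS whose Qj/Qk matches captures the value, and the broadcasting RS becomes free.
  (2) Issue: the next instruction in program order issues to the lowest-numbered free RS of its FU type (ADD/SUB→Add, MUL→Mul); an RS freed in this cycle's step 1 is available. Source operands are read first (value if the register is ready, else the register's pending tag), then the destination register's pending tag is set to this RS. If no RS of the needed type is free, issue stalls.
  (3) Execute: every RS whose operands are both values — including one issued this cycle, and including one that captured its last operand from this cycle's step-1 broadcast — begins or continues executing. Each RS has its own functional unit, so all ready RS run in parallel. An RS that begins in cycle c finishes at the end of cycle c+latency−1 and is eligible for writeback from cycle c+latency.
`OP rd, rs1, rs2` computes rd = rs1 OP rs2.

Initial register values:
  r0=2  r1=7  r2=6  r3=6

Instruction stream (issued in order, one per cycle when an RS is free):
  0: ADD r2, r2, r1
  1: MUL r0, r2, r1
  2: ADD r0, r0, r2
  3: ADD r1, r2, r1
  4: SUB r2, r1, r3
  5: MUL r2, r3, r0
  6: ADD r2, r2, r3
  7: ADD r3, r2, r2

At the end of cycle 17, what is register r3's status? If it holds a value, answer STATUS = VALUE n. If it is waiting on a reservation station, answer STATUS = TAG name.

STATUS = TAG Add2

cycle 1: issue ADD r2<-Add1 // r0:2,r1:7,r2:Add1,r3:6
cycle 2: issue MUL r0<-Mul1 // r0:Mul1,r1:7,r2:Add1,r3:6
cycle 3: issue ADD r0<-Add2 // r0:Add2,r1:7,r2:Add1,r3:6
cycle 4: CDB Add1=13; issue ADD r1<-Add1 // r0:Add2,r1:Add1,r2:13,r3:6
cycle 5: stall // r0:Add2,r1:Add1,r2:13,r3:6
cycle 6: stall // r0:Add2,r1:Add1,r2:13,r3:6
cycle 7: CDB Add1=20; issue SUB r2<-Add1 // r0:Add2,r1:20,r2:Add1,r3:6
cycle 8: issue MUL r2<-Mul2 // r0:Add2,r1:20,r2:Mul2,r3:6
cycle 9: CDB Mul1=91; stall // r0:Add2,r1:20,r2:Mul2,r3:6
cycle 10: CDB Add1=14; issue ADD r2<-Add1 // r0:Add2,r1:20,r2:Add1,r3:6
cycle 11: stall // r0:Add2,r1:20,r2:Add1,r3:6
cycle 12: CDB Add2=104; issue ADD r3<-Add2 // r0:104,r1:20,r2:Add1,r3:Add2
cycle 13: - // r0:104,r1:20,r2:Add1,r3:Add2
cycle 14: - // r0:104,r1:20,r2:Add1,r3:Add2
cycle 15: - // r0:104,r1:20,r2:Add1,r3:Add2
cycle 16: - // r0:104,r1:20,r2:Add1,r3:Add2
cycle 17: CDB Mul2=624 // r0:104,r1:20,r2:Add1,r3:Add2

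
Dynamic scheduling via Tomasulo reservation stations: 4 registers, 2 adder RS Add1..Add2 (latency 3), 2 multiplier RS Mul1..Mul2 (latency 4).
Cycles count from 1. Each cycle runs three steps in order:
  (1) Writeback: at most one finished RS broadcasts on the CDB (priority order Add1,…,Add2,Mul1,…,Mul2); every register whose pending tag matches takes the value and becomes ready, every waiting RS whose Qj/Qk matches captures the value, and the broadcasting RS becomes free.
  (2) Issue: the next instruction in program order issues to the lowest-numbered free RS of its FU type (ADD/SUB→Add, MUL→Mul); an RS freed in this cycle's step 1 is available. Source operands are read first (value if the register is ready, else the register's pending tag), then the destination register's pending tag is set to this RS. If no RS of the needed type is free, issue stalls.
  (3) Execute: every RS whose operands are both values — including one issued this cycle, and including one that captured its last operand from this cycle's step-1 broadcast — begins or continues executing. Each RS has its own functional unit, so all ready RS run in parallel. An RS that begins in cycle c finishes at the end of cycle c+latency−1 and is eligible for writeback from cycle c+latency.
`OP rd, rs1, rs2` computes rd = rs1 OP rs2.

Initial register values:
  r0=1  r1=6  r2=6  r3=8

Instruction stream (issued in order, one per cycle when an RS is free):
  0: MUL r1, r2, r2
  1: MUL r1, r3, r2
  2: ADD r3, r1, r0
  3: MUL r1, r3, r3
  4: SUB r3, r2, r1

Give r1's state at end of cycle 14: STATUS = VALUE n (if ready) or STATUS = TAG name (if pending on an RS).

STATUS = VALUE 2401

cycle 1: issue MUL r1<-Mul1 // r0:1,r1:Mul1,r2:6,r3:8
cycle 2: issue MUL r1<-Mul2 // r0:1,r1:Mul2,r2:6,r3:8
cycle 3: issue ADD r3<-Add1 // r0:1,r1:Mul2,r2:6,r3:Add1
cycle 4: stall // r0:1,r1:Mul2,r2:6,r3:Add1
cycle 5: CDB Mul1=36; issue MUL r1<-Mul1 // r0:1,r1:Mul1,r2:6,r3:Add1
cycle 6: CDB Mul2=48; issue SUB r3<-Add2 // r0:1,r1:Mul1,r2:6,r3:Add2
cycle 7: - // r0:1,r1:Mul1,r2:6,r3:Add2
cycle 8: - // r0:1,r1:Mul1,r2:6,r3:Add2
cycle 9: CDB Add1=49 // r0:1,r1:Mul1,r2:6,r3:Add2
cycle 10: - // r0:1,r1:Mul1,r2:6,r3:Add2
cycle 11: - // r0:1,r1:Mul1,r2:6,r3:Add2
cycle 12: - // r0:1,r1:Mul1,r2:6,r3:Add2
cycle 13: CDB Mul1=2401 // r0:1,r1:2401,r2:6,r3:Add2
cycle 14: - // r0:1,r1:2401,r2:6,r3:Add2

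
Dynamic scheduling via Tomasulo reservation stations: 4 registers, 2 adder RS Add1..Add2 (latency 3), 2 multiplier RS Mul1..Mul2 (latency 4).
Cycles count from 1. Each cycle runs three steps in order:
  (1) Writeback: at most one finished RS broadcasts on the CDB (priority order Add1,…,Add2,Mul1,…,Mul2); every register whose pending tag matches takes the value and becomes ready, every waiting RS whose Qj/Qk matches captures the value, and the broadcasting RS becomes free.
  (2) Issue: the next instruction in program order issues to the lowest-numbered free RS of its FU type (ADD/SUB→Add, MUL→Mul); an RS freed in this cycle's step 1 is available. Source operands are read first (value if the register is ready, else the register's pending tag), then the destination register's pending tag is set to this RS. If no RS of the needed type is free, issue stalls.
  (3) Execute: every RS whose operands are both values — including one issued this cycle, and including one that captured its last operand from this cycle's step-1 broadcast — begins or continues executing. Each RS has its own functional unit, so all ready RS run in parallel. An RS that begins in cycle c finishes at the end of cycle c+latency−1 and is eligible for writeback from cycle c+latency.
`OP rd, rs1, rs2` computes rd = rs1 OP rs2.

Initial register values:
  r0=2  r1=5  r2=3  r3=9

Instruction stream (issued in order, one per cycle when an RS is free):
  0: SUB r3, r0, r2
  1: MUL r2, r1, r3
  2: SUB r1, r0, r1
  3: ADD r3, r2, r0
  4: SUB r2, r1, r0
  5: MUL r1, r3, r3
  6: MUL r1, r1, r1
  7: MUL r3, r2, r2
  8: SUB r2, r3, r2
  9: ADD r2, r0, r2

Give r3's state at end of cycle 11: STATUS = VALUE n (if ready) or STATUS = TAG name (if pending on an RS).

STATUS = VALUE -3

c1: issue SUB r3<-Add1 | r0:2,r1:5,r2:3,r3:Add1
c2: issue MUL r2<-Mul1 | r0:2,r1:5,r2:Mul1,r3:Add1
c3: issue SUB r1<-Add2 | r0:2,r1:Add2,r2:Mul1,r3:Add1
c4: CDB Add1=-1; issue ADD r3<-Add1 | r0:2,r1:Add2,r2:Mul1,r3:Add1
c5: stall | r0:2,r1:Add2,r2:Mul1,r3:Add1
c6: CDB Add2=-3; issue SUB r2<-Add2 | r0:2,r1:-3,r2:Add2,r3:Add1
c7: issue MUL r1<-Mul2 | r0:2,r1:Mul2,r2:Add2,r3:Add1
c8: CDB Mul1=-5; issue MUL r1<-Mul1 | r0:2,r1:Mul1,r2:Add2,r3:Add1
c9: CDB Add2=-5; stall | r0:2,r1:Mul1,r2:-5,r3:Add1
c10: stall | r0:2,r1:Mul1,r2:-5,r3:Add1
c11: CDB Add1=-3; stall | r0:2,r1:Mul1,r2:-5,r3:-3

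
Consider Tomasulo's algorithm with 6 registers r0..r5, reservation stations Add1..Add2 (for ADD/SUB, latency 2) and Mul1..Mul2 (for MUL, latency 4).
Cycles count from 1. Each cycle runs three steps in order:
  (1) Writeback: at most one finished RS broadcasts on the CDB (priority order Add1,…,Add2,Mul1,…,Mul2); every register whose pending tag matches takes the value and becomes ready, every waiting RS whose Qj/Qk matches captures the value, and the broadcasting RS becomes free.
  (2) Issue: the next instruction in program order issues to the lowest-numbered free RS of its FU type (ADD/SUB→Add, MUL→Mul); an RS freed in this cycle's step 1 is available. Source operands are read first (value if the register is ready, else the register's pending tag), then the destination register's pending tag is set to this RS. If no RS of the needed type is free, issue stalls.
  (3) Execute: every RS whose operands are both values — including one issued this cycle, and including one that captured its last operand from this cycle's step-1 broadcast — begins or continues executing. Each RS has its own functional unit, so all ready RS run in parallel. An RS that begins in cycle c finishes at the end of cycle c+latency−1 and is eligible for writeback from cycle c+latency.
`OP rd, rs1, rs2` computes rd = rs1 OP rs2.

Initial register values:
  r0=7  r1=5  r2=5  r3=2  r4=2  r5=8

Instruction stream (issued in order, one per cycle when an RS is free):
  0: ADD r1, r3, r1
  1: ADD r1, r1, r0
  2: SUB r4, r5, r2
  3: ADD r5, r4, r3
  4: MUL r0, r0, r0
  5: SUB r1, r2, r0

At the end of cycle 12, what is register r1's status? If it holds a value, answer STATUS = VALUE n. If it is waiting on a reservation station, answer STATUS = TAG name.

c1: issue ADD r1<-Add1 | r0:7,r1:Add1,r2:5,r3:2,r4:2,r5:8
c2: issue ADD r1<-Add2 | r0:7,r1:Add2,r2:5,r3:2,r4:2,r5:8
c3: CDB Add1=7; issue SUB r4<-Add1 | r0:7,r1:Add2,r2:5,r3:2,r4:Add1,r5:8
c4: stall | r0:7,r1:Add2,r2:5,r3:2,r4:Add1,r5:8
c5: CDB Add1=3; issue ADD r5<-Add1 | r0:7,r1:Add2,r2:5,r3:2,r4:3,r5:Add1
c6: CDB Add2=14; issue MUL r0<-Mul1 | r0:Mul1,r1:14,r2:5,r3:2,r4:3,r5:Add1
c7: CDB Add1=5; issue SUB r1<-Add1 | r0:Mul1,r1:Add1,r2:5,r3:2,r4:3,r5:5
c8: - | r0:Mul1,r1:Add1,r2:5,r3:2,r4:3,r5:5
c9: - | r0:Mul1,r1:Add1,r2:5,r3:2,r4:3,r5:5
c10: CDB Mul1=49 | r0:49,r1:Add1,r2:5,r3:2,r4:3,r5:5
c11: - | r0:49,r1:Add1,r2:5,r3:2,r4:3,r5:5
c12: CDB Add1=-44 | r0:49,r1:-44,r2:5,r3:2,r4:3,r5:5

STATUS = VALUE -44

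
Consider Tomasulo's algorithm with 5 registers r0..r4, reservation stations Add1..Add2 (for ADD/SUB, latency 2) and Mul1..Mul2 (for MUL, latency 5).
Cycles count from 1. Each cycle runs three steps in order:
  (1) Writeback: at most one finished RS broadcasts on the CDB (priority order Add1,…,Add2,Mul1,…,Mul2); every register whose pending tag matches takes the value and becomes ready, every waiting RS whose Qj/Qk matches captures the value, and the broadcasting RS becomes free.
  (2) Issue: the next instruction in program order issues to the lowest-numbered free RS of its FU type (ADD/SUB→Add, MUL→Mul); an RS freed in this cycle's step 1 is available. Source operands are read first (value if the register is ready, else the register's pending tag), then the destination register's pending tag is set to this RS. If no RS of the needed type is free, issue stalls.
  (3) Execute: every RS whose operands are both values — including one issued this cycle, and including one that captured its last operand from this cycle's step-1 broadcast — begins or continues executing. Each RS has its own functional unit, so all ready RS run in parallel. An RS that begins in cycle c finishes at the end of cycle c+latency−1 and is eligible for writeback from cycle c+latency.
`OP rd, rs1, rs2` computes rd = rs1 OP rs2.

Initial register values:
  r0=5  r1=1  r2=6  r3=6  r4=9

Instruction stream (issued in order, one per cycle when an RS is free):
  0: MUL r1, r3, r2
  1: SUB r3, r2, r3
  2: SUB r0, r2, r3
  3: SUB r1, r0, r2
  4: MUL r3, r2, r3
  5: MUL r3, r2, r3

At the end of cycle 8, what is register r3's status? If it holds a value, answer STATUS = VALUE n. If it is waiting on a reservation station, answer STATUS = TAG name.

STATUS = TAG Mul1

  c1: issue MUL r1<-Mul1  regs: r0:5,r1:Mul1,r2:6,r3:6,r4:9
  c2: issue SUB r3<-Add1  regs: r0:5,r1:Mul1,r2:6,r3:Add1,r4:9
  c3: issue SUB r0<-Add2  regs: r0:Add2,r1:Mul1,r2:6,r3:Add1,r4:9
  c4: CDB Add1=0; issue SUB r1<-Add1  regs: r0:Add2,r1:Add1,r2:6,r3:0,r4:9
  c5: issue MUL r3<-Mul2  regs: r0:Add2,r1:Add1,r2:6,r3:Mul2,r4:9
  c6: CDB Add2=6; stall  regs: r0:6,r1:Add1,r2:6,r3:Mul2,r4:9
  c7: CDB Mul1=36; issue MUL r3<-Mul1  regs: r0:6,r1:Add1,r2:6,r3:Mul1,r4:9
  c8: CDB Add1=0  regs: r0:6,r1:0,r2:6,r3:Mul1,r4:9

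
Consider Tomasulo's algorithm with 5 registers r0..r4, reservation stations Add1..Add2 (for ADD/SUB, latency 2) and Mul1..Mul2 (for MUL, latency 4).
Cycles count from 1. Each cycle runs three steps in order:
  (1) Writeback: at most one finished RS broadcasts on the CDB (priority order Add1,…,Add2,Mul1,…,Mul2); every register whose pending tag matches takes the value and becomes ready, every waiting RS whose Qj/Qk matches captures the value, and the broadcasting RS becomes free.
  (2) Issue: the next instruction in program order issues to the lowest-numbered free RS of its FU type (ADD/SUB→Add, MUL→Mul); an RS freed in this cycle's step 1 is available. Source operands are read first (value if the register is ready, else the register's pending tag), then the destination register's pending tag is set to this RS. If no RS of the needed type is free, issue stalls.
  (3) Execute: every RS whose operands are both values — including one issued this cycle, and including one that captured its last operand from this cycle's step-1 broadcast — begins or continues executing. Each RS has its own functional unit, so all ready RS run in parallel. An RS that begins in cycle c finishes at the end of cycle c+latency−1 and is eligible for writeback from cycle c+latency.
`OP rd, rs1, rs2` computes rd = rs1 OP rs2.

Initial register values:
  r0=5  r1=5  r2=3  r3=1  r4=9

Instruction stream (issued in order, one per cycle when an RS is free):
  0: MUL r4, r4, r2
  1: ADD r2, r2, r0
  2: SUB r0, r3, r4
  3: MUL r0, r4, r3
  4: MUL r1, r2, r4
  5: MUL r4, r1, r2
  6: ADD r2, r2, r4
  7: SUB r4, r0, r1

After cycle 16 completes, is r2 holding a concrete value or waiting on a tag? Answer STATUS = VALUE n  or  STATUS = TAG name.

cycle 1: issue MUL r4<-Mul1 // r0:5,r1:5,r2:3,r3:1,r4:Mul1
cycle 2: issue ADD r2<-Add1 // r0:5,r1:5,r2:Add1,r3:1,r4:Mul1
cycle 3: issue SUB r0<-Add2 // r0:Add2,r1:5,r2:Add1,r3:1,r4:Mul1
cycle 4: CDB Add1=8; issue MUL r0<-Mul2 // r0:Mul2,r1:5,r2:8,r3:1,r4:Mul1
cycle 5: CDB Mul1=27; issue MUL r1<-Mul1 // r0:Mul2,r1:Mul1,r2:8,r3:1,r4:27
cycle 6: stall // r0:Mul2,r1:Mul1,r2:8,r3:1,r4:27
cycle 7: CDB Add2=-26; stall // r0:Mul2,r1:Mul1,r2:8,r3:1,r4:27
cycle 8: stall // r0:Mul2,r1:Mul1,r2:8,r3:1,r4:27
cycle 9: CDB Mul1=216; issue MUL r4<-Mul1 // r0:Mul2,r1:216,r2:8,r3:1,r4:Mul1
cycle 10: CDB Mul2=27; issue ADD r2<-Add1 // r0:27,r1:216,r2:Add1,r3:1,r4:Mul1
cycle 11: issue SUB r4<-Add2 // r0:27,r1:216,r2:Add1,r3:1,r4:Add2
cycle 12: - // r0:27,r1:216,r2:Add1,r3:1,r4:Add2
cycle 13: CDB Add2=-189 // r0:27,r1:216,r2:Add1,r3:1,r4:-189
cycle 14: CDB Mul1=1728 // r0:27,r1:216,r2:Add1,r3:1,r4:-189
cycle 15: - // r0:27,r1:216,r2:Add1,r3:1,r4:-189
cycle 16: CDB Add1=1736 // r0:27,r1:216,r2:1736,r3:1,r4:-189

STATUS = VALUE 1736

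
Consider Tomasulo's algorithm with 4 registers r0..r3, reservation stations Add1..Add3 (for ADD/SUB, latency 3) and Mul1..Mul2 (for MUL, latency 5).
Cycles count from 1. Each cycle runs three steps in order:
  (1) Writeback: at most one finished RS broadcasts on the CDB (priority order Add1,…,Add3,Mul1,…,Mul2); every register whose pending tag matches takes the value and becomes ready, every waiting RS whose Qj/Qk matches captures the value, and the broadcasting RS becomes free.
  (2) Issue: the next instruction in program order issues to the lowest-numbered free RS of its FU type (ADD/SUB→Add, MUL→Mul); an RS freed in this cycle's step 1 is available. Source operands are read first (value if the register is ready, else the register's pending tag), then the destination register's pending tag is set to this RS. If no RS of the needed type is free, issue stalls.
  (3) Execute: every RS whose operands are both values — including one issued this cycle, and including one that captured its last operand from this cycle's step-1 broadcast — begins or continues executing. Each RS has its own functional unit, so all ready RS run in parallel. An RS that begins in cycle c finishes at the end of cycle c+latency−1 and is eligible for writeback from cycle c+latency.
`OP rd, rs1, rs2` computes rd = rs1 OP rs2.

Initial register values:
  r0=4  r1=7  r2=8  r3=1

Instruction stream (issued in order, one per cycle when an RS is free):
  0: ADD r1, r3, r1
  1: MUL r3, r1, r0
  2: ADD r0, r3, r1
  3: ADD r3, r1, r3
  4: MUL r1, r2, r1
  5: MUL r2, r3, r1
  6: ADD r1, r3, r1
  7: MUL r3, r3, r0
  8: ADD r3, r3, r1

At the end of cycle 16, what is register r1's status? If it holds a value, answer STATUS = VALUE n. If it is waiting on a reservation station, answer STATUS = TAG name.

STATUS = VALUE 104

cycle 1: issue ADD r1<-Add1 // r0:4,r1:Add1,r2:8,r3:1
cycle 2: issue MUL r3<-Mul1 // r0:4,r1:Add1,r2:8,r3:Mul1
cycle 3: issue ADD r0<-Add2 // r0:Add2,r1:Add1,r2:8,r3:Mul1
cycle 4: CDB Add1=8; issue ADD r3<-Add1 // r0:Add2,r1:8,r2:8,r3:Add1
cycle 5: issue MUL r1<-Mul2 // r0:Add2,r1:Mul2,r2:8,r3:Add1
cycle 6: stall // r0:Add2,r1:Mul2,r2:8,r3:Add1
cycle 7: stall // r0:Add2,r1:Mul2,r2:8,r3:Add1
cycle 8: stall // r0:Add2,r1:Mul2,r2:8,r3:Add1
cycle 9: CDB Mul1=32; issue MUL r2<-Mul1 // r0:Add2,r1:Mul2,r2:Mul1,r3:Add1
cycle 10: CDB Mul2=64; issue ADD r1<-Add3 // r0:Add2,r1:Add3,r2:Mul1,r3:Add1
cycle 11: issue MUL r3<-Mul2 // r0:Add2,r1:Add3,r2:Mul1,r3:Mul2
cycle 12: CDB Add1=40; issue ADD r3<-Add1 // r0:Add2,r1:Add3,r2:Mul1,r3:Add1
cycle 13: CDB Add2=40 // r0:40,r1:Add3,r2:Mul1,r3:Add1
cycle 14: - // r0:40,r1:Add3,r2:Mul1,r3:Add1
cycle 15: CDB Add3=104 // r0:40,r1:104,r2:Mul1,r3:Add1
cycle 16: - // r0:40,r1:104,r2:Mul1,r3:Add1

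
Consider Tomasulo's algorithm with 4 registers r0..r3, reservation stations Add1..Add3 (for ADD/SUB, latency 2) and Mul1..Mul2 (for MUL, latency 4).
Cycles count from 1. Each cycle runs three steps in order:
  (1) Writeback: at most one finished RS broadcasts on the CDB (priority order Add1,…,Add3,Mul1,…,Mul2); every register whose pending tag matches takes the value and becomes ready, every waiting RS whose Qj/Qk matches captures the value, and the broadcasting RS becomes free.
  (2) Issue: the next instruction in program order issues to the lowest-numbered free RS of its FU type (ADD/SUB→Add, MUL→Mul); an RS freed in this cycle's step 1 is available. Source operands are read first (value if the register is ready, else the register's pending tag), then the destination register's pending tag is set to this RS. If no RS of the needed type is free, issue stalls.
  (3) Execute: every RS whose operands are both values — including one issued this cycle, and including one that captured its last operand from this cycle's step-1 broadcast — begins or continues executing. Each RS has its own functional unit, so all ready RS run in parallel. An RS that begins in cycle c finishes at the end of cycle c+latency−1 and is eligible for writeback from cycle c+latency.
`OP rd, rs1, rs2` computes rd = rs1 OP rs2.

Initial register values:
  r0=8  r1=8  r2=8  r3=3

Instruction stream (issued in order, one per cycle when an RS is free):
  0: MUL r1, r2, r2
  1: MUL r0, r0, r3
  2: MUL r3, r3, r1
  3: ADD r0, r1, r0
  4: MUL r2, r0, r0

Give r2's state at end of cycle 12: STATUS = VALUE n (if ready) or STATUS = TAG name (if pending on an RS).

  c1: issue MUL r1<-Mul1  regs: r0:8,r1:Mul1,r2:8,r3:3
  c2: issue MUL r0<-Mul2  regs: r0:Mul2,r1:Mul1,r2:8,r3:3
  c3: stall  regs: r0:Mul2,r1:Mul1,r2:8,r3:3
  c4: stall  regs: r0:Mul2,r1:Mul1,r2:8,r3:3
  c5: CDB Mul1=64; issue MUL r3<-Mul1  regs: r0:Mul2,r1:64,r2:8,r3:Mul1
  c6: CDB Mul2=24; issue ADD r0<-Add1  regs: r0:Add1,r1:64,r2:8,r3:Mul1
  c7: issue MUL r2<-Mul2  regs: r0:Add1,r1:64,r2:Mul2,r3:Mul1
  c8: CDB Add1=88  regs: r0:88,r1:64,r2:Mul2,r3:Mul1
  c9: CDB Mul1=192  regs: r0:88,r1:64,r2:Mul2,r3:192
  c10: -  regs: r0:88,r1:64,r2:Mul2,r3:192
  c11: -  regs: r0:88,r1:64,r2:Mul2,r3:192
  c12: CDB Mul2=7744  regs: r0:88,r1:64,r2:7744,r3:192

STATUS = VALUE 7744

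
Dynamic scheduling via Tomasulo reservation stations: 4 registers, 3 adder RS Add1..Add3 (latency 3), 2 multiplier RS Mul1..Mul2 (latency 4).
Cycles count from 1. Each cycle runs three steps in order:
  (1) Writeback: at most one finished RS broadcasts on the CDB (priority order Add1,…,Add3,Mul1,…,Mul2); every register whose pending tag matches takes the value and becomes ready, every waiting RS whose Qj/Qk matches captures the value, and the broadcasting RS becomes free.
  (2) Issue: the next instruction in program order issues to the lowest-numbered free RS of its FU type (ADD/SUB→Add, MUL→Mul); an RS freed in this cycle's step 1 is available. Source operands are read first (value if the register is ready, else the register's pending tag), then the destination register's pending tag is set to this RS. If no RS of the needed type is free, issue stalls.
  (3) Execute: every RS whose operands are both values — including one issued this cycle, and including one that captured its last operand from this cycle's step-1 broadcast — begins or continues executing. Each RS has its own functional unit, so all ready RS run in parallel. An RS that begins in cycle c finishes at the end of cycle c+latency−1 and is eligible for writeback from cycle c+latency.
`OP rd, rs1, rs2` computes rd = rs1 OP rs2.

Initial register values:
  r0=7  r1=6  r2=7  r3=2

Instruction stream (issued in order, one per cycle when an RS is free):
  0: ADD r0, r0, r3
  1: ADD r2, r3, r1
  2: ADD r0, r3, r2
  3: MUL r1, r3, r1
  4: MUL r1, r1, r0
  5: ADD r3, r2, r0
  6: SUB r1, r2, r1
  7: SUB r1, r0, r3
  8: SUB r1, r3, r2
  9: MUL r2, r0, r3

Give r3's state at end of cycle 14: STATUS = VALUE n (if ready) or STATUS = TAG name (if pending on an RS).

cycle 1: issue ADD r0<-Add1 // r0:Add1,r1:6,r2:7,r3:2
cycle 2: issue ADD r2<-Add2 // r0:Add1,r1:6,r2:Add2,r3:2
cycle 3: issue ADD r0<-Add3 // r0:Add3,r1:6,r2:Add2,r3:2
cycle 4: CDB Add1=9; issue MUL r1<-Mul1 // r0:Add3,r1:Mul1,r2:Add2,r3:2
cycle 5: CDB Add2=8; issue MUL r1<-Mul2 // r0:Add3,r1:Mul2,r2:8,r3:2
cycle 6: issue ADD r3<-Add1 // r0:Add3,r1:Mul2,r2:8,r3:Add1
cycle 7: issue SUB r1<-Add2 // r0:Add3,r1:Add2,r2:8,r3:Add1
cycle 8: CDB Add3=10; issue SUB r1<-Add3 // r0:10,r1:Add3,r2:8,r3:Add1
cycle 9: CDB Mul1=12; stall // r0:10,r1:Add3,r2:8,r3:Add1
cycle 10: stall // r0:10,r1:Add3,r2:8,r3:Add1
cycle 11: CDB Add1=18; issue SUB r1<-Add1 // r0:10,r1:Add1,r2:8,r3:18
cycle 12: issue MUL r2<-Mul1 // r0:10,r1:Add1,r2:Mul1,r3:18
cycle 13: CDB Mul2=120 // r0:10,r1:Add1,r2:Mul1,r3:18
cycle 14: CDB Add1=10 // r0:10,r1:10,r2:Mul1,r3:18

STATUS = VALUE 18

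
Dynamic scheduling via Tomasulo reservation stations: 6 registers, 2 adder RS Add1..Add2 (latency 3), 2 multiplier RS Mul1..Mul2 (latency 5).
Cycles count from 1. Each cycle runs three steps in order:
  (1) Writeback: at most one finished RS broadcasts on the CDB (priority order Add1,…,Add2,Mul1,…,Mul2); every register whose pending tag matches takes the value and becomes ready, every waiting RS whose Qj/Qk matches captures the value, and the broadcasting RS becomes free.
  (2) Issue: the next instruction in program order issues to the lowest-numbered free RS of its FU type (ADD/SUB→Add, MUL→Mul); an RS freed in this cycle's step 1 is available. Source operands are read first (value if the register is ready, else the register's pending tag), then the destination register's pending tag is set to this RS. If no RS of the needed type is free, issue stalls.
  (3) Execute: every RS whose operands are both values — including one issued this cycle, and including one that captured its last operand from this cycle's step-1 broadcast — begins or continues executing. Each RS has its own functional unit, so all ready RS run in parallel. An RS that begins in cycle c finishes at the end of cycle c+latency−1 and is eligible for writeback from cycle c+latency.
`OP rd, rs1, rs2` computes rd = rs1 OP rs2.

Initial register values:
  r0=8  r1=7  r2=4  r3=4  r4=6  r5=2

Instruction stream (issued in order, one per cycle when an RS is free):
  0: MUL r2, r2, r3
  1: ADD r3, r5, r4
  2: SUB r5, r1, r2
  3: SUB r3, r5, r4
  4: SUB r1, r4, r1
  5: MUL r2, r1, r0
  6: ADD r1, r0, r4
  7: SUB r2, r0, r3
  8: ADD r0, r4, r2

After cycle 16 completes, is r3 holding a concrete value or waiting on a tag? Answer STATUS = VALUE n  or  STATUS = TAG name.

STATUS = VALUE -15

c1: issue MUL r2<-Mul1 | r0:8,r1:7,r2:Mul1,r3:4,r4:6,r5:2
c2: issue ADD r3<-Add1 | r0:8,r1:7,r2:Mul1,r3:Add1,r4:6,r5:2
c3: issue SUB r5<-Add2 | r0:8,r1:7,r2:Mul1,r3:Add1,r4:6,r5:Add2
c4: stall | r0:8,r1:7,r2:Mul1,r3:Add1,r4:6,r5:Add2
c5: CDB Add1=8; issue SUB r3<-Add1 | r0:8,r1:7,r2:Mul1,r3:Add1,r4:6,r5:Add2
c6: CDB Mul1=16; stall | r0:8,r1:7,r2:16,r3:Add1,r4:6,r5:Add2
c7: stall | r0:8,r1:7,r2:16,r3:Add1,r4:6,r5:Add2
c8: stall | r0:8,r1:7,r2:16,r3:Add1,r4:6,r5:Add2
c9: CDB Add2=-9; issue SUB r1<-Add2 | r0:8,r1:Add2,r2:16,r3:Add1,r4:6,r5:-9
c10: issue MUL r2<-Mul1 | r0:8,r1:Add2,r2:Mul1,r3:Add1,r4:6,r5:-9
c11: stall | r0:8,r1:Add2,r2:Mul1,r3:Add1,r4:6,r5:-9
c12: CDB Add1=-15; issue ADD r1<-Add1 | r0:8,r1:Add1,r2:Mul1,r3:-15,r4:6,r5:-9
c13: CDB Add2=-1; issue SUB r2<-Add2 | r0:8,r1:Add1,r2:Add2,r3:-15,r4:6,r5:-9
c14: stall | r0:8,r1:Add1,r2:Add2,r3:-15,r4:6,r5:-9
c15: CDB Add1=14; issue ADD r0<-Add1 | r0:Add1,r1:14,r2:Add2,r3:-15,r4:6,r5:-9
c16: CDB Add2=23 | r0:Add1,r1:14,r2:23,r3:-15,r4:6,r5:-9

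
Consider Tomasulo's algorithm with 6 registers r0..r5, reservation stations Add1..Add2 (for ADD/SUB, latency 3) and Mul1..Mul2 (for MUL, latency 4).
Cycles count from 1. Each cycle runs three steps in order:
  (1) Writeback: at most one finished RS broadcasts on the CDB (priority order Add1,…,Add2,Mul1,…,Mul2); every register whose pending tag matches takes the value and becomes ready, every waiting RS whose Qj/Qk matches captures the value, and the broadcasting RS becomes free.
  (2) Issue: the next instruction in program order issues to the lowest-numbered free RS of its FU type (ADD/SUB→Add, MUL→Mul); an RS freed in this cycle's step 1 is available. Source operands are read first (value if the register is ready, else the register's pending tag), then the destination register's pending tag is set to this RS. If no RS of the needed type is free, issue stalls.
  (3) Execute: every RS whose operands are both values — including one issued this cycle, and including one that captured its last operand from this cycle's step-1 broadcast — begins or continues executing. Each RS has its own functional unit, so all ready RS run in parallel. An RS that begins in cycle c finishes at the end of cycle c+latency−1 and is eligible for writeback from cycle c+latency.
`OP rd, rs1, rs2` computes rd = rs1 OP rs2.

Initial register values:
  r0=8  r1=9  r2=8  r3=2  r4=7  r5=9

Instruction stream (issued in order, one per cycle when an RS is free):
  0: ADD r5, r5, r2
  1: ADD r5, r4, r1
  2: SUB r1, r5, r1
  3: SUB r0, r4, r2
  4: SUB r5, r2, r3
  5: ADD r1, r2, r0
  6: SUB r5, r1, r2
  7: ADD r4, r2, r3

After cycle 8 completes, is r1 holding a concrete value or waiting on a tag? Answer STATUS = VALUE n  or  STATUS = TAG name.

STATUS = VALUE 7

c1: issue ADD r5<-Add1 | r0:8,r1:9,r2:8,r3:2,r4:7,r5:Add1
c2: issue ADD r5<-Add2 | r0:8,r1:9,r2:8,r3:2,r4:7,r5:Add2
c3: stall | r0:8,r1:9,r2:8,r3:2,r4:7,r5:Add2
c4: CDB Add1=17; issue SUB r1<-Add1 | r0:8,r1:Add1,r2:8,r3:2,r4:7,r5:Add2
c5: CDB Add2=16; issue SUB r0<-Add2 | r0:Add2,r1:Add1,r2:8,r3:2,r4:7,r5:16
c6: stall | r0:Add2,r1:Add1,r2:8,r3:2,r4:7,r5:16
c7: stall | r0:Add2,r1:Add1,r2:8,r3:2,r4:7,r5:16
c8: CDB Add1=7; issue SUB r5<-Add1 | r0:Add2,r1:7,r2:8,r3:2,r4:7,r5:Add1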